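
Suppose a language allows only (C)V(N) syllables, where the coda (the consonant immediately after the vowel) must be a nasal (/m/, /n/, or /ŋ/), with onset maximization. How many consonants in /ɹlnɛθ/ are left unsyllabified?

3

The consonants /ɹ/, /l/, /θ/ cannot be parsed into a legal (C)V(N) syllable (only a nasal (/m/, /n/, or /ŋ/) is licensed in coda position; onsets are limited to one consonant).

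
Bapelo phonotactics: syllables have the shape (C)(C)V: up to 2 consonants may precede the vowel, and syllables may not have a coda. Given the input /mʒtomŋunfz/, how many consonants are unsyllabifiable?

Under (C)(C)V, the unsyllabifiable consonants are /m/, /n/, /f/, /z/ (no codas are permitted; onsets may contain at most 2 consonants).

4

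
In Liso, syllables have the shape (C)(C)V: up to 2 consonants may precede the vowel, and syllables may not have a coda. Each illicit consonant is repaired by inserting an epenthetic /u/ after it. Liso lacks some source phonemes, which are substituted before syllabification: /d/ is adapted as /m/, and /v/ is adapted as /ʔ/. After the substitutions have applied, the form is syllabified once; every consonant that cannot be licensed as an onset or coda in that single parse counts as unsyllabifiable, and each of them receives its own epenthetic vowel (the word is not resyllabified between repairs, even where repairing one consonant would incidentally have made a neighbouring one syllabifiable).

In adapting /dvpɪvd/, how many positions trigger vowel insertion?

After substitution the input is /mʔpɪʔm/.
The unsyllabifiable consonants are /m/, /ʔ/, /m/; each receives one epenthetic vowel.

3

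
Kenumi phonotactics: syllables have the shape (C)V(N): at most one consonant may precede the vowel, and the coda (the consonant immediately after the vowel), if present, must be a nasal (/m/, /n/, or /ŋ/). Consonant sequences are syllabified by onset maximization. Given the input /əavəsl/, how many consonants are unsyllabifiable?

2

Under (C)V(N), the unsyllabifiable consonants are /s/, /l/ (only a nasal (/m/, /n/, or /ŋ/) is licensed in coda position; onsets are limited to one consonant).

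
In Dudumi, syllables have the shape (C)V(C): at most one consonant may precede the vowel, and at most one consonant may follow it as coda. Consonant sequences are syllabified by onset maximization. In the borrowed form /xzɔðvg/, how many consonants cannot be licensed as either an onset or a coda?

3

Under (C)V(C), the unsyllabifiable consonants are /x/, /v/, /g/ (at most one coda consonant is licensed; onsets are limited to one consonant).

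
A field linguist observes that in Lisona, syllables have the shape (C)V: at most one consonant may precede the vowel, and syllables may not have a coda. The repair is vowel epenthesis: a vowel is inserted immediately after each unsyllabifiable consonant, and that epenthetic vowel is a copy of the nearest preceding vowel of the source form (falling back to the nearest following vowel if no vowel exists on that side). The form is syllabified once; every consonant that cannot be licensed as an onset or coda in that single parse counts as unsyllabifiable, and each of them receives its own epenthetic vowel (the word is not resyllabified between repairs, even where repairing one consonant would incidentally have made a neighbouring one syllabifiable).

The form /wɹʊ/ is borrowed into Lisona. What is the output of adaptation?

wʊɹʊ

The consonants /w/ cannot be parsed into a legal (C)V syllable (no codas are permitted; onsets are limited to one consonant).
Epenthesis after each stranded consonant: /w/ → /wʊ/.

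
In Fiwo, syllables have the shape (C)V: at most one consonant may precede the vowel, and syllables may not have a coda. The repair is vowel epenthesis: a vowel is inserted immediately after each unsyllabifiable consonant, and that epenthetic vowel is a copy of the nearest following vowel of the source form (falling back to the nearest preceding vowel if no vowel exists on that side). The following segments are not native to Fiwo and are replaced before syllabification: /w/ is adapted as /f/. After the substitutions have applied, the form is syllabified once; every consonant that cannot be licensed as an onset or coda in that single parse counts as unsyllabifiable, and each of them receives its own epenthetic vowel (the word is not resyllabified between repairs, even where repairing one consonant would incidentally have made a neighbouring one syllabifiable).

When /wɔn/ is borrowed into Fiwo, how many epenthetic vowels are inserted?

After substitution the input is /fɔn/.
The unsyllabifiable consonants are /n/; each receives one epenthetic vowel.

1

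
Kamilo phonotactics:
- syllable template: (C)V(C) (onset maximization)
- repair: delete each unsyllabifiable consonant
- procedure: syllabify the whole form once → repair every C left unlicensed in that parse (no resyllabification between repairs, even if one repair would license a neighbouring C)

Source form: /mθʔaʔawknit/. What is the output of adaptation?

ʔaʔawnit

The consonants /m/, /θ/, /k/ cannot be parsed into a legal (C)V(C) syllable (at most one coda consonant is licensed; onsets are limited to one consonant).
Each unlicensed consonant is deleted: /m/, /θ/, /k/.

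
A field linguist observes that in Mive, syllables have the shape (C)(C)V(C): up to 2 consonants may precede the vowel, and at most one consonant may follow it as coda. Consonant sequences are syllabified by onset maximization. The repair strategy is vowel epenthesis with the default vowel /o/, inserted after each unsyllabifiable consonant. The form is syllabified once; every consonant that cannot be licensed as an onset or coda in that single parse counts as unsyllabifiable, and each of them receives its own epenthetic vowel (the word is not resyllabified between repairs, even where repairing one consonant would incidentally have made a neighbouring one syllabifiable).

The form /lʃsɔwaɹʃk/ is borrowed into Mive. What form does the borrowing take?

Syllabifying with onset maximization leaves /l/, /ʃ/, /k/ stranded (at most one coda consonant is licensed; onsets may contain at most 2 consonants).
Inserting the epenthetic vowel yields /l/ → /lo/, /ʃ/ → /ʃo/, /k/ → /ko/.

loʃsɔwaɹʃoko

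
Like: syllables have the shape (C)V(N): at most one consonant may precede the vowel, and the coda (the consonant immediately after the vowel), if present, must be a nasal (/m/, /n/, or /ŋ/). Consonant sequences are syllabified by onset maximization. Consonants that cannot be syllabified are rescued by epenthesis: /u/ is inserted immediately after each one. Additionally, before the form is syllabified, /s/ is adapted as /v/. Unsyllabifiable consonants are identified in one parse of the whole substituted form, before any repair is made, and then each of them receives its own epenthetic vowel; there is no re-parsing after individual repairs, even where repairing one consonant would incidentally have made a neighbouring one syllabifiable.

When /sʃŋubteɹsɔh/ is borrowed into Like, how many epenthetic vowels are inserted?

5

After substitution the input is /vʃŋubteɹvɔh/.
The unsyllabifiable consonants are /v/, /ʃ/, /b/, /ɹ/, /h/; each receives one epenthetic vowel.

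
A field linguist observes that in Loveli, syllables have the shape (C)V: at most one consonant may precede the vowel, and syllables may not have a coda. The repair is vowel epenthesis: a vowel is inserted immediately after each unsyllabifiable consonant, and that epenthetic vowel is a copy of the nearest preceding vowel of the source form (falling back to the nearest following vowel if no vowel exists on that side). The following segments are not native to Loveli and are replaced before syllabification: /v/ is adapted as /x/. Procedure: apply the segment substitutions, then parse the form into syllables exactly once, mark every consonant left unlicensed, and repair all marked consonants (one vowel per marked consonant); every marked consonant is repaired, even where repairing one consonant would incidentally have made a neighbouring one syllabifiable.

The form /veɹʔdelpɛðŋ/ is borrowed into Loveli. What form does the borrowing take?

Substitution: /v/ → /x/, giving /xeɹʔdelpɛðŋ/.
The consonants /ɹ/, /ʔ/, /l/, /ð/, /ŋ/ cannot be parsed into a legal (C)V syllable (no codas are permitted; onsets are limited to one consonant).
Each unlicensed consonant becomes the onset of a new syllable: /ɹ/ → /ɹe/, /ʔ/ → /ʔe/, /l/ → /le/, /ð/ → /ðɛ/, /ŋ/ → /ŋɛ/.

xeɹeʔedelepɛðɛŋɛ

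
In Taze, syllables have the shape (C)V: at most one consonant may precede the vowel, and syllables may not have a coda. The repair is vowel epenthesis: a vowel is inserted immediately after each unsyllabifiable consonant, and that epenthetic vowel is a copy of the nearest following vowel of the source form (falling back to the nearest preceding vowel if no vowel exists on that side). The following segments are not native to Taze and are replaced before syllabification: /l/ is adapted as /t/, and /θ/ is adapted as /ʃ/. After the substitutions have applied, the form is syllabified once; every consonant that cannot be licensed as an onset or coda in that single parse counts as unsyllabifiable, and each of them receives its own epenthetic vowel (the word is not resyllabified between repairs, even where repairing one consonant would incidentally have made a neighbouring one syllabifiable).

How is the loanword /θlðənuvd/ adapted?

Substitution: /θ/ → /ʃ/, /l/ → /t/, giving /ʃtðənuvd/.
The consonants /ʃ/, /t/, /v/, /d/ cannot be parsed into a legal (C)V syllable (no codas are permitted; onsets are limited to one consonant).
Inserting the epenthetic vowel yields /ʃ/ → /ʃə/, /t/ → /tə/, /v/ → /vu/, /d/ → /du/.

ʃətəðənuvudu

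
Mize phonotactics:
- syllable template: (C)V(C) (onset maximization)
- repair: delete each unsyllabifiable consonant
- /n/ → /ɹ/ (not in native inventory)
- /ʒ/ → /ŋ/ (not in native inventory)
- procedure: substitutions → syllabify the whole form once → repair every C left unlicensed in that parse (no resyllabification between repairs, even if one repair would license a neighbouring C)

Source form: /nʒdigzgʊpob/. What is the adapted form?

Substitution: /n/ → /ɹ/, /ʒ/ → /ŋ/, giving /ɹŋdigzgʊpob/.
Under (C)V(C), the unsyllabifiable consonants are /ɹ/, /ŋ/, /z/ (at most one coda consonant is licensed; onsets are limited to one consonant).
Deletion applies to /ɹ/, /ŋ/, /z/.

diggʊpob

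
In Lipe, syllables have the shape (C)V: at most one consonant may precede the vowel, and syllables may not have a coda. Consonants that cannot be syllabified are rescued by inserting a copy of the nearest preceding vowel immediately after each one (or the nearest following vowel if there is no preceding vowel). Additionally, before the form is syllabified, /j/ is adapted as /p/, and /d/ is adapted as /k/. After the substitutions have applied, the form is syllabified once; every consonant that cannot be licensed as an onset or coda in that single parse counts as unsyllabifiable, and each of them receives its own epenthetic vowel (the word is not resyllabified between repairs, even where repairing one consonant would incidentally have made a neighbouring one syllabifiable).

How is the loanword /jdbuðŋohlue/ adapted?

pukubuðuŋoholue

Substitution: /j/ → /p/, /d/ → /k/, giving /pkbuðŋohlue/.
The consonants /p/, /k/, /ð/, /h/ cannot be parsed into a legal (C)V syllable (no codas are permitted; onsets are limited to one consonant).
Each unlicensed consonant becomes the onset of a new syllable: /p/ → /pu/, /k/ → /ku/, /ð/ → /ðu/, /h/ → /ho/.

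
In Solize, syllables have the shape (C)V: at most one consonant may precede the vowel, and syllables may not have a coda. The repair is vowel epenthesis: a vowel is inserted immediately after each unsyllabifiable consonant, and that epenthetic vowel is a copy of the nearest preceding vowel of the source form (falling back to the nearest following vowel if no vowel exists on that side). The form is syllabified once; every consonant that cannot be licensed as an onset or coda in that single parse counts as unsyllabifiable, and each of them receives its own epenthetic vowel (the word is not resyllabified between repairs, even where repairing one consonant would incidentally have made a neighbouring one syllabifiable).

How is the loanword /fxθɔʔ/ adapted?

Under (C)V, the unsyllabifiable consonants are /f/, /x/, /ʔ/ (no codas are permitted; onsets are limited to one consonant).
Epenthesis after each stranded consonant: /f/ → /fɔ/, /x/ → /xɔ/, /ʔ/ → /ʔɔ/.

fɔxɔθɔʔɔ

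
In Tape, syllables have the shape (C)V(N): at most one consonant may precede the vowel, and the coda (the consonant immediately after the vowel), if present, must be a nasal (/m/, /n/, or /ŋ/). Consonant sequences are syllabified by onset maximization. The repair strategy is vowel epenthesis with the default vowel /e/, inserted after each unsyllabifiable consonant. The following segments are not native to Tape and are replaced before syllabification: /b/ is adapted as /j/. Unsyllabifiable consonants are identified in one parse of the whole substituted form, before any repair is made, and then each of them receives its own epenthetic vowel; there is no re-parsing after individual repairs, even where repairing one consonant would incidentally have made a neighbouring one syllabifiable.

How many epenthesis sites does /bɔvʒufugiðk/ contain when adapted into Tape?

After substitution the input is /jɔvʒufugiðk/.
The unsyllabifiable consonants are /v/, /ð/, /k/; each receives one epenthetic vowel.

3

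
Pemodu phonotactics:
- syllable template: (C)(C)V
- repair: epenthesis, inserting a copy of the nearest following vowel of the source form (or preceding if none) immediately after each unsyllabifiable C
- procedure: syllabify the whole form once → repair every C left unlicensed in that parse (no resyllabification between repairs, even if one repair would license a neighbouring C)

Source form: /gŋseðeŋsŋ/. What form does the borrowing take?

geŋseðeŋeseŋe

The consonants /g/, /ŋ/, /s/, /ŋ/ cannot be parsed into a legal (C)(C)V syllable (no codas are permitted; onsets may contain at most 2 consonants).
Epenthesis after each stranded consonant: /g/ → /ge/, /ŋ/ → /ŋe/, /s/ → /se/, /ŋ/ → /ŋe/.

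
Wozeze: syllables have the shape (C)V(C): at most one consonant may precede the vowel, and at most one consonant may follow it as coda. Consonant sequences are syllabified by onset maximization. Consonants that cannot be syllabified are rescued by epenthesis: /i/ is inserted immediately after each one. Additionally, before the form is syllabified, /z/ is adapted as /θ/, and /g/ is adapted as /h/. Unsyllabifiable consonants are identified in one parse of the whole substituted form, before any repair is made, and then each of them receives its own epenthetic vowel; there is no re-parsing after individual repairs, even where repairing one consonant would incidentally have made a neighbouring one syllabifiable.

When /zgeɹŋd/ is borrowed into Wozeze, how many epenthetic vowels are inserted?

3

After substitution the input is /θheɹŋd/.
The unsyllabifiable consonants are /θ/, /ŋ/, /d/; each receives one epenthetic vowel.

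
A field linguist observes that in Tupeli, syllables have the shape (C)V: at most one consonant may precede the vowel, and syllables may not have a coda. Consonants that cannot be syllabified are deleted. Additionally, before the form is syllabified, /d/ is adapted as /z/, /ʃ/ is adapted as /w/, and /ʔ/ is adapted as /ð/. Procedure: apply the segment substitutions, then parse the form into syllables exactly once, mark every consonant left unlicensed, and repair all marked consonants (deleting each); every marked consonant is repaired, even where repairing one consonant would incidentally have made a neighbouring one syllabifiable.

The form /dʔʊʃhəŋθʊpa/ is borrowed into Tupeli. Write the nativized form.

ðʊhəθʊpa

Substitution: /d/ → /z/, /ʔ/ → /ð/, /ʃ/ → /w/, giving /zðʊwhəŋθʊpa/.
The consonants /z/, /w/, /ŋ/ cannot be parsed into a legal (C)V syllable (no codas are permitted; onsets are limited to one consonant).
Deleting the stranded consonants removes /z/, /w/, /ŋ/.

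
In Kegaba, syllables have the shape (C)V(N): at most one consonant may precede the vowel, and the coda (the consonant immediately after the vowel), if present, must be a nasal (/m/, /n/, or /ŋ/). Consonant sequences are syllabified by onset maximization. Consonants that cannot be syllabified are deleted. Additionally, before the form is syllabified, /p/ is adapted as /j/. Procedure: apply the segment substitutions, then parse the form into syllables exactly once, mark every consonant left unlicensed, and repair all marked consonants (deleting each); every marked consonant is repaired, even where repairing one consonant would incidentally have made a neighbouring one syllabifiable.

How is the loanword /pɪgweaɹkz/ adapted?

jɪwea

Substitution: /p/ → /j/, giving /jɪgweaɹkz/.
Under (C)V(N), the unsyllabifiable consonants are /g/, /ɹ/, /k/, /z/ (only a nasal (/m/, /n/, or /ŋ/) is licensed in coda position; onsets are limited to one consonant).
Each unlicensed consonant is deleted: /g/, /ɹ/, /k/, /z/.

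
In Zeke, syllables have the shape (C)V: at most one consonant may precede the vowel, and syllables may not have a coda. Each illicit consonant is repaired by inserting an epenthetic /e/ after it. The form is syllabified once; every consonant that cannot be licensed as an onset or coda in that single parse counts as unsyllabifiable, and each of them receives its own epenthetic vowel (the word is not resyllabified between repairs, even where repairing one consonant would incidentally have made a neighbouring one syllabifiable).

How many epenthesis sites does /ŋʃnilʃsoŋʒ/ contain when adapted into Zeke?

The unsyllabifiable consonants are /ŋ/, /ʃ/, /l/, /ʃ/, /ŋ/, /ʒ/; each receives one epenthetic vowel.

6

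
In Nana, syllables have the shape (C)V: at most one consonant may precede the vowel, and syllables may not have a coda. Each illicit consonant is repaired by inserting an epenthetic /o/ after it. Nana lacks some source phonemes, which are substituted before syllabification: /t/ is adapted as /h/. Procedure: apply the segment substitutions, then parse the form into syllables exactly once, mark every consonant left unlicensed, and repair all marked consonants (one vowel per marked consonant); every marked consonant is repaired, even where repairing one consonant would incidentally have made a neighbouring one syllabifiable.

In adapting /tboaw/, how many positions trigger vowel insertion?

2

After substitution the input is /hboaw/.
The unsyllabifiable consonants are /h/, /w/; each receives one epenthetic vowel.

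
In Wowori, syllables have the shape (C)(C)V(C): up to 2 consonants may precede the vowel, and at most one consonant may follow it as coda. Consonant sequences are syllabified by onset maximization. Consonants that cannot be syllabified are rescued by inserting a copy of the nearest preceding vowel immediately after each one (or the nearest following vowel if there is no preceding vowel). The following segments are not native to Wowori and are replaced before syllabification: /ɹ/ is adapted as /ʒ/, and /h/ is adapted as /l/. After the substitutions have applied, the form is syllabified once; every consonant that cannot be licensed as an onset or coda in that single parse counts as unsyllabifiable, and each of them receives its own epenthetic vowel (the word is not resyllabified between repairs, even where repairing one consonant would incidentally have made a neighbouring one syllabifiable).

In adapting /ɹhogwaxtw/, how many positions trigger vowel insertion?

After substitution the input is /ʒlogwaxtw/.
The unsyllabifiable consonants are /t/, /w/; each receives one epenthetic vowel.

2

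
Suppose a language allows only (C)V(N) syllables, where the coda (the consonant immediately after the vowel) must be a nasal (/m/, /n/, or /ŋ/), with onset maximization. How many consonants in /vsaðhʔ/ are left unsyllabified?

Under (C)V(N), the unsyllabifiable consonants are /v/, /ð/, /h/, /ʔ/ (only a nasal (/m/, /n/, or /ŋ/) is licensed in coda position; onsets are limited to one consonant).

4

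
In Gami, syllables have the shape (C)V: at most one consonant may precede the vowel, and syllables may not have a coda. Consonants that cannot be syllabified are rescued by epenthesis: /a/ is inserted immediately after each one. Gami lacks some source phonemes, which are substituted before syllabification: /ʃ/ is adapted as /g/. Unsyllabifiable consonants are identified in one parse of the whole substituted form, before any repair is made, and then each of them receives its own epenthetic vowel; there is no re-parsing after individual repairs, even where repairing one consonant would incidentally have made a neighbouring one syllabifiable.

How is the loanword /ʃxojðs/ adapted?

gaxojaðasa

Substitution: /ʃ/ → /g/, giving /gxojðs/.
The consonants /g/, /j/, /ð/, /s/ cannot be parsed into a legal (C)V syllable (no codas are permitted; onsets are limited to one consonant).
Epenthesis after each stranded consonant: /g/ → /ga/, /j/ → /ja/, /ð/ → /ða/, /s/ → /sa/.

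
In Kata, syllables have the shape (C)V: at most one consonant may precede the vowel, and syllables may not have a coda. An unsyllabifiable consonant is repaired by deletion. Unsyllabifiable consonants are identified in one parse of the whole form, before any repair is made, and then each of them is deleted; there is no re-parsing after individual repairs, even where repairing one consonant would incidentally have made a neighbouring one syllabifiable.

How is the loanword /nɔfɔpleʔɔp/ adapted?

nɔfɔleʔɔ

The consonants /p/, /p/ cannot be parsed into a legal (C)V syllable (no codas are permitted; onsets are limited to one consonant).
Deletion applies to /p/, /p/.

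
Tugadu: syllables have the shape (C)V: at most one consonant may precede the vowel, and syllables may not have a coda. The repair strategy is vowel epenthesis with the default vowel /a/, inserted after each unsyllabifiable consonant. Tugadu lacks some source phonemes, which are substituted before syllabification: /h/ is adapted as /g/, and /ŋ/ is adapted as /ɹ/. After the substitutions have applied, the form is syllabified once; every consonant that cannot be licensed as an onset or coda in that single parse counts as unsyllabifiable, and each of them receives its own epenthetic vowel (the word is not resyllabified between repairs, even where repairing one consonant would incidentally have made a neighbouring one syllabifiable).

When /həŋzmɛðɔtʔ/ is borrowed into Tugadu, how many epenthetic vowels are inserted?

4

After substitution the input is /gəɹzmɛðɔtʔ/.
The unsyllabifiable consonants are /ɹ/, /z/, /t/, /ʔ/; each receives one epenthetic vowel.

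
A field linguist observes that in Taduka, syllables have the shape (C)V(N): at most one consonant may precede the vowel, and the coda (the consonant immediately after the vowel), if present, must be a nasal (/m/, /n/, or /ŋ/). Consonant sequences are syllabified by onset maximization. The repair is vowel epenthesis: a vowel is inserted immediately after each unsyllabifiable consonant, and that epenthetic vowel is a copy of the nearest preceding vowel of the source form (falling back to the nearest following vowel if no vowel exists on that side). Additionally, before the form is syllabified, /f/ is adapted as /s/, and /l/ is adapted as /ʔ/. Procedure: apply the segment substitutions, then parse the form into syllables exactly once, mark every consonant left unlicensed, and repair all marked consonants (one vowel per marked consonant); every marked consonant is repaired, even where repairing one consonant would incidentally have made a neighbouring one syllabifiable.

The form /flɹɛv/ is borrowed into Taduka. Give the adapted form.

Substitution: /f/ → /s/, /l/ → /ʔ/, giving /sʔɹɛv/.
Under (C)V(N), the unsyllabifiable consonants are /s/, /ʔ/, /v/ (only a nasal (/m/, /n/, or /ŋ/) is licensed in coda position; onsets are limited to one consonant).
Inserting the epenthetic vowel yields /s/ → /sɛ/, /ʔ/ → /ʔɛ/, /v/ → /vɛ/.

sɛʔɛɹɛvɛ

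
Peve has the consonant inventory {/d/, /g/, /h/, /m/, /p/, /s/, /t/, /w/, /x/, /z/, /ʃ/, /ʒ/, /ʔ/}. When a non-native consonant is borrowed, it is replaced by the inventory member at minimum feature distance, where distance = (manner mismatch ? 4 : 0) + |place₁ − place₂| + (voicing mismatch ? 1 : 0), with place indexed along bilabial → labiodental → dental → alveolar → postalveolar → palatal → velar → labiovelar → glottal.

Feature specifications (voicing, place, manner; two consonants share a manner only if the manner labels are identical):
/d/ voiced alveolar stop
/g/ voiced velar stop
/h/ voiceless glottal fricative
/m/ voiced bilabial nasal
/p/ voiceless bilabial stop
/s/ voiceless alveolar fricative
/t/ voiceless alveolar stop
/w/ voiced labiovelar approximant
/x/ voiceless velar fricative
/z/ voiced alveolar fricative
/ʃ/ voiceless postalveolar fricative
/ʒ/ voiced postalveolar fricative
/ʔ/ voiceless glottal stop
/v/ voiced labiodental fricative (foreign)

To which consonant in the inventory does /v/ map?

/z/ is closest: same manner (fricative), place distance 2 (labiodental→alveolar), same voicing; total 2. Next closest is /s/ at distance 3.

z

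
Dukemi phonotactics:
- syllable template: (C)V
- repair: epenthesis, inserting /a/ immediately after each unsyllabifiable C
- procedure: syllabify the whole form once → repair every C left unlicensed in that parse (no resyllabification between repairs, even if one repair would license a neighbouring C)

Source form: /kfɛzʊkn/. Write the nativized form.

The consonants /k/, /k/, /n/ cannot be parsed into a legal (C)V syllable (no codas are permitted; onsets are limited to one consonant).
Each unlicensed consonant becomes the onset of a new syllable: /k/ → /ka/, /k/ → /ka/, /n/ → /na/.

kafɛzʊkana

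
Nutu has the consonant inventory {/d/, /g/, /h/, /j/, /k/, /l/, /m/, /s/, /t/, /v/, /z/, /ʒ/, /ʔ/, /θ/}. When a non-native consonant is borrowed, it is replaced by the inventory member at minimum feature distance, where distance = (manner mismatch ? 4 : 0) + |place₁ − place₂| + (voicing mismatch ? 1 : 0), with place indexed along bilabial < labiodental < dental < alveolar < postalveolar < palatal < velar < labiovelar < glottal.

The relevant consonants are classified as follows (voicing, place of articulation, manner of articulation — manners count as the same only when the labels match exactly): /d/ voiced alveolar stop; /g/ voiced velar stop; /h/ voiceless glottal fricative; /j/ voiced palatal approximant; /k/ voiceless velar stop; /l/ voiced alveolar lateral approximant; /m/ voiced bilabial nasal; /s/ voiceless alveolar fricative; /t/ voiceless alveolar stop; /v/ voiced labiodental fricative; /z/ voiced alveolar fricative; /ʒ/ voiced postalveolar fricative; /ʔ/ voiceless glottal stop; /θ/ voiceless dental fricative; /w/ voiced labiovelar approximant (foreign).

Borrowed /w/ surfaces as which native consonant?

/j/ is closest: same manner (approximant), place distance 2 (labiovelar→palatal), same voicing; total 2. Next closest is /g/ at distance 5.

j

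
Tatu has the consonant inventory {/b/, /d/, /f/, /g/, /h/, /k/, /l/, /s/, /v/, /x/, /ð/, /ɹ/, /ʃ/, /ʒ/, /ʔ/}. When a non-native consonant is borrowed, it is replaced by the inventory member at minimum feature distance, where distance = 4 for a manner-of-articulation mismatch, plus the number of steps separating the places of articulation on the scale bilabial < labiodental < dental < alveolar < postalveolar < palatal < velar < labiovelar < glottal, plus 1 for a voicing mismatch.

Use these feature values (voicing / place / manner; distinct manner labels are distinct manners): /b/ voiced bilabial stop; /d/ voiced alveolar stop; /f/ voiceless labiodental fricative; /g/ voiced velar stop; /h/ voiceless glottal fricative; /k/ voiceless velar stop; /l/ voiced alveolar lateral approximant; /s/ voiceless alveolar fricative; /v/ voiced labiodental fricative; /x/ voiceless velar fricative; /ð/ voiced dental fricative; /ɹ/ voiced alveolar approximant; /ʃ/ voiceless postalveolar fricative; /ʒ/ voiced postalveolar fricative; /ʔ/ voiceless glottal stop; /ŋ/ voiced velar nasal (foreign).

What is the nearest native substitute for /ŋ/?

/g/ is closest: manner differs (nasal→stop, +4), place distance 0 (velar→velar), same voicing; total 4. Next closest is /k/ at distance 5.

g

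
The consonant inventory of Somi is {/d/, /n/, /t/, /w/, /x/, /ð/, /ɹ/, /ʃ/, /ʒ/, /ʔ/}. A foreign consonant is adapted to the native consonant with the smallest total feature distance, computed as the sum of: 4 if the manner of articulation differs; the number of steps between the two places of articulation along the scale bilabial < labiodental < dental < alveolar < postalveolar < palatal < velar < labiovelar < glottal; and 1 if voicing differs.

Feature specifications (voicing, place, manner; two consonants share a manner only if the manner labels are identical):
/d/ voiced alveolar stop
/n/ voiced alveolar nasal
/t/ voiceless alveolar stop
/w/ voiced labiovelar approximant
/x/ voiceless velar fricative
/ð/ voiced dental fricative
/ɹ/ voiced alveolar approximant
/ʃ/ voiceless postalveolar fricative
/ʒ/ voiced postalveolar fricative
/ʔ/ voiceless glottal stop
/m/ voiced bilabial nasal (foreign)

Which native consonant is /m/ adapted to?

n

/n/ is closest: same manner (nasal), place distance 3 (bilabial→alveolar), same voicing; total 3. Next closest is /ð/ at distance 6.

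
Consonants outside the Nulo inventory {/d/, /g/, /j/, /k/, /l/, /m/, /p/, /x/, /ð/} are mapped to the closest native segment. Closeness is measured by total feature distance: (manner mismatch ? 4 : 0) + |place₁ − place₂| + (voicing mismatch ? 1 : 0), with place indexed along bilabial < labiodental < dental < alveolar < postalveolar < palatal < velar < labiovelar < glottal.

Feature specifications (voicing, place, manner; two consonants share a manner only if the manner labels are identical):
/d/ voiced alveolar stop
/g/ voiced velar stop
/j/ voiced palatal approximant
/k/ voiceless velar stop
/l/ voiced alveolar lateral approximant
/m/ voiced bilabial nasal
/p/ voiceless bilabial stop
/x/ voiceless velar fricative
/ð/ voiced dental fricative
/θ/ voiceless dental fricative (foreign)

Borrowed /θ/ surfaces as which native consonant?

/ð/ is closest: same manner (fricative), place distance 0 (dental→dental), voicing differs (+1); total 1. Next closest is /x/ at distance 4.

ð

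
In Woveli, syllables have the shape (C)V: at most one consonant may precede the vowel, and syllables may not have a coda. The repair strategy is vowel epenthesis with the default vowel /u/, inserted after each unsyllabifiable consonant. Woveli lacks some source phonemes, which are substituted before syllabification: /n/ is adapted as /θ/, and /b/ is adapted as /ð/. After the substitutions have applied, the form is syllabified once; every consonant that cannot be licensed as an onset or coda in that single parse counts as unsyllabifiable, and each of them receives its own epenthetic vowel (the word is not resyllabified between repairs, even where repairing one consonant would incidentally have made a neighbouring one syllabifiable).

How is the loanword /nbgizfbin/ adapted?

θuðugizufuðiθu

Substitution: /n/ → /θ/, /b/ → /ð/, giving /θðgizfðiθ/.
Under (C)V, the unsyllabifiable consonants are /θ/, /ð/, /z/, /f/, /θ/ (no codas are permitted; onsets are limited to one consonant).
Inserting the epenthetic vowel yields /θ/ → /θu/, /ð/ → /ðu/, /z/ → /zu/, /f/ → /fu/, /θ/ → /θu/.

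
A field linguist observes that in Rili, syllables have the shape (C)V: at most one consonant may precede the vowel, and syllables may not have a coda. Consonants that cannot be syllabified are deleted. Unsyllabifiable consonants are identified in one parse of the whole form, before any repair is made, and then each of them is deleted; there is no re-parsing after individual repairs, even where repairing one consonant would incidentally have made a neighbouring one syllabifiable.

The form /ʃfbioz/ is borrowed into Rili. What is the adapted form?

bio

Under (C)V, the unsyllabifiable consonants are /ʃ/, /f/, /z/ (no codas are permitted; onsets are limited to one consonant).
Deletion applies to /ʃ/, /f/, /z/.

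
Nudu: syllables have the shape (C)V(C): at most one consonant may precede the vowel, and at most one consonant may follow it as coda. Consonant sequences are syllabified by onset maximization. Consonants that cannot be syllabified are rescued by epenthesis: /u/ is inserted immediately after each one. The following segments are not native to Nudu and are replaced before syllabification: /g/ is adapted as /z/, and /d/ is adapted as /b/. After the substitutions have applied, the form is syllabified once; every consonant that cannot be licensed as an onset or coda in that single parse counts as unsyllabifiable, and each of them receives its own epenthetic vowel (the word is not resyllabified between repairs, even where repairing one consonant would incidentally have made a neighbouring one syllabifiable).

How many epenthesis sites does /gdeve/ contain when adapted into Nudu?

1

After substitution the input is /zbeve/.
The unsyllabifiable consonants are /z/; each receives one epenthetic vowel.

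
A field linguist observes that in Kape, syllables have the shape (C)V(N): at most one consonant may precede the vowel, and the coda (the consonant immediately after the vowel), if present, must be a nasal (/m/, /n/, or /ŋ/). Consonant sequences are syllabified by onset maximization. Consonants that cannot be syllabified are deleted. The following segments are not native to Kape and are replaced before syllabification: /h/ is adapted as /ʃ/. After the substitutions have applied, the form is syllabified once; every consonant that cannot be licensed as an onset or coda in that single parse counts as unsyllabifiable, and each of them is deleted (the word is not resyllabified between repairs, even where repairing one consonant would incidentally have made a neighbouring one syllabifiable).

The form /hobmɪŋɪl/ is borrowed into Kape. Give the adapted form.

ʃomɪŋɪ

Substitution: /h/ → /ʃ/, giving /ʃobmɪŋɪl/.
The consonants /b/, /l/ cannot be parsed into a legal (C)V(N) syllable (only a nasal (/m/, /n/, or /ŋ/) is licensed in coda position; onsets are limited to one consonant).
Deleting the stranded consonants removes /b/, /l/.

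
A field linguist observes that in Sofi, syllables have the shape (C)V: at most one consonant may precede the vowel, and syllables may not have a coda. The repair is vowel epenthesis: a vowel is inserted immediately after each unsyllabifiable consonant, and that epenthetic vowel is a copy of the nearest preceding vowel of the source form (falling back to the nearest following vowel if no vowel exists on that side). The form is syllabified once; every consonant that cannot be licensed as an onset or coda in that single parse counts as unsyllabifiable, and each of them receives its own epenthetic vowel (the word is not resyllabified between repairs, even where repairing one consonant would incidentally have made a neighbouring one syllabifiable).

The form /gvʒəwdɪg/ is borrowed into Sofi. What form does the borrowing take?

gəvəʒəwədɪgɪ

Syllabifying with onset maximization leaves /g/, /v/, /w/, /g/ stranded (no codas are permitted; onsets are limited to one consonant).
Epenthesis after each stranded consonant: /g/ → /gə/, /v/ → /və/, /w/ → /wə/, /g/ → /gɪ/.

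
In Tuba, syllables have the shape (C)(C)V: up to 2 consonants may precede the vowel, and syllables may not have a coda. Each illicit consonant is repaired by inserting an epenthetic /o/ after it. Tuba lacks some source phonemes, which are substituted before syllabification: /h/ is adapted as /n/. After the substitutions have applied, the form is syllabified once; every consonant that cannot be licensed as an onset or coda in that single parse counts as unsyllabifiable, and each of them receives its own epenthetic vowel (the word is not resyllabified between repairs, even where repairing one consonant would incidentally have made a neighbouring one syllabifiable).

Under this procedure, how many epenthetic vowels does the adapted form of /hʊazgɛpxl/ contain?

3

After substitution the input is /nʊazgɛpxl/.
The unsyllabifiable consonants are /p/, /x/, /l/; each receives one epenthetic vowel.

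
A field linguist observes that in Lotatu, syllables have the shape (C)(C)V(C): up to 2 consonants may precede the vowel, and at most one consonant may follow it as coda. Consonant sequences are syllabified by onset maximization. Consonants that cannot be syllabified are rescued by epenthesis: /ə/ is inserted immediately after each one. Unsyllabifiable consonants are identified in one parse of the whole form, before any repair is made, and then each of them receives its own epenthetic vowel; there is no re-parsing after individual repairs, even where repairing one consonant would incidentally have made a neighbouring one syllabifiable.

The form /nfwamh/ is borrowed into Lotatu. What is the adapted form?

nəfwamhə

The consonants /n/, /h/ cannot be parsed into a legal (C)(C)V(C) syllable (at most one coda consonant is licensed; onsets may contain at most 2 consonants).
Inserting the epenthetic vowel yields /n/ → /nə/, /h/ → /hə/.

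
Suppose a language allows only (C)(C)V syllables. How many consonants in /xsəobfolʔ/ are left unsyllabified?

2

The consonants /l/, /ʔ/ cannot be parsed into a legal (C)(C)V syllable (no codas are permitted; onsets may contain at most 2 consonants).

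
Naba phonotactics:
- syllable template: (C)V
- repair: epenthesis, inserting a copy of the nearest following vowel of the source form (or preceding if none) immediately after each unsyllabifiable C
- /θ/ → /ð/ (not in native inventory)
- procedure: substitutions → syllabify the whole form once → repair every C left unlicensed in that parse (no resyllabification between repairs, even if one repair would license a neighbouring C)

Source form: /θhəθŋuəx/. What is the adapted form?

ðəhəðuŋuəxə

Substitution: /θ/ → /ð/, giving /ðhəðŋuəx/.
Under (C)V, the unsyllabifiable consonants are /ð/, /ð/, /x/ (no codas are permitted; onsets are limited to one consonant).
Epenthesis after each stranded consonant: /ð/ → /ðə/, /ð/ → /ðu/, /x/ → /xə/.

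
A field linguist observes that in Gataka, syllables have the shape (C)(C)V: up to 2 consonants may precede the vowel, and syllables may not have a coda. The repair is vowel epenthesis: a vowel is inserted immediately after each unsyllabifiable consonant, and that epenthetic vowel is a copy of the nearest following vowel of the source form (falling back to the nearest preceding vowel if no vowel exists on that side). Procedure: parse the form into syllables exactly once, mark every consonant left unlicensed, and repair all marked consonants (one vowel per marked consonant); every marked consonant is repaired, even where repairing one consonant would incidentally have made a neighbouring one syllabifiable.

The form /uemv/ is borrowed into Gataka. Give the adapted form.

Under (C)(C)V, the unsyllabifiable consonants are /m/, /v/ (no codas are permitted; onsets may contain at most 2 consonants).
Inserting the epenthetic vowel yields /m/ → /me/, /v/ → /ve/.

uemeve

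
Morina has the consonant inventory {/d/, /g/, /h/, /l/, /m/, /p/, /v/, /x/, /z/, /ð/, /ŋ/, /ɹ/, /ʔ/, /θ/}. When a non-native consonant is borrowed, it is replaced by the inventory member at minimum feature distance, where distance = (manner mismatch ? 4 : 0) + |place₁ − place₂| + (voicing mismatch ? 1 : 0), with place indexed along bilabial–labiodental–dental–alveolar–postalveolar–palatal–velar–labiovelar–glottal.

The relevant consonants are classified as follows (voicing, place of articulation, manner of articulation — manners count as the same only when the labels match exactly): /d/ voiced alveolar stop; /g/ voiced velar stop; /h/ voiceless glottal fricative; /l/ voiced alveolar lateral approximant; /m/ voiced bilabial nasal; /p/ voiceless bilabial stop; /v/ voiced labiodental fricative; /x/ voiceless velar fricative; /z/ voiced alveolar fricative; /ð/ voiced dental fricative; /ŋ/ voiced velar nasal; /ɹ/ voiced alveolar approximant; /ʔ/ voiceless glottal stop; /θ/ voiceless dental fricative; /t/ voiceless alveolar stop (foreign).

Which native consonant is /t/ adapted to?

d

/d/ is closest: same manner (stop), place distance 0 (alveolar→alveolar), voicing differs (+1); total 1. Next closest is /p/ at distance 3.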